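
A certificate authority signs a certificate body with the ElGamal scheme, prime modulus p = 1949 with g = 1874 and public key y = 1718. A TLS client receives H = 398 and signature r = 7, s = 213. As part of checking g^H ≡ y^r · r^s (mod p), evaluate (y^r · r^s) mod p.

1351

1718^7 mod 1949 = 295
7^213 mod 1949 = 804
y^r · r^s ≡ 295·804 = 237180 ≡ 1351 (mod 1949)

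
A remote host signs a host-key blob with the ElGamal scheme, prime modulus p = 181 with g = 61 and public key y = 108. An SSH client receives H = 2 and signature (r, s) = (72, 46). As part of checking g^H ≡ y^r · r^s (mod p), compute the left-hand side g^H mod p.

101

Squares mod 181: 61^1≡61, 61^2≡101
61^2 ≡ 101 (mod 181)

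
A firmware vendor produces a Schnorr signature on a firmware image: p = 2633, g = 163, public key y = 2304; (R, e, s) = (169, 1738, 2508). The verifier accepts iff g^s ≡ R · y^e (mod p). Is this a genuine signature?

forged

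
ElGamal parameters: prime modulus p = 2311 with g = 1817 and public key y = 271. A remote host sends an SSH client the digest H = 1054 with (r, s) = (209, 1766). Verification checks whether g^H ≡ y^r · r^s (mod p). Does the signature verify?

Left side g^H mod p:
Squares mod 2311: 1817^1≡1817, 1817^2≡1381, 1817^4≡586, 1817^8≡1368, 1817^16≡1825, 1817^32≡474, 1817^64≡509, 1817^128≡249, 1817^256≡1915, 1817^512≡1979, 1817^1024≡1607
1054 = 1024 + 16 + 8 + 4 + 2, so 1817^1054 ≡ 1607·1825·1368·586·1381 ≡ 493 (mod 2311)
Right side y^r · r^s mod p:
Squares mod 2311: 271^1≡271, 271^2≡1800, 271^4≡2289, 271^8≡484, 271^16≡845, 271^32≡2237, 271^64≡854, 271^128≡1351
209 = 128 + 64 + 16 + 1, so 271^209 ≡ 1351·854·845·271 ≡ 840 (mod 2311)
Squares mod 2311: 209^1≡209, 209^2≡2083, 209^4≡1142, 209^8≡760, 209^16≡2161, 209^32≡1701, 209^64≡29, 209^128≡841, 209^256≡115, 209^512≡1670, 209^1024≡1834
1766 = 1024 + 512 + 128 + 64 + 32 + 4 + 2, so 209^1766 ≡ 1834·1670·841·29·1701·1142·2083 ≡ 784 (mod 2311)
840·784 = 658560 ≡ 2236 (mod 2311)
493 ≠ 2236, so verification fails.

does not verify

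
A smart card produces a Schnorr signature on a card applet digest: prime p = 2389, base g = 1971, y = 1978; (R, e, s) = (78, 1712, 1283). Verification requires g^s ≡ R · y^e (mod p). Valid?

no

g^s mod p:
Squares mod 2389: 1971^1≡1971, 1971^2≡327, 1971^4≡1813, 1971^8≡2094, 1971^16≡1021, 1971^32≡837, 1971^64≡592, 1971^128≡1670, 1971^256≡937, 1971^512≡1206, 1971^1024≡1924
1283 = 1024 + 256 + 2 + 1, so 1971^1283 ≡ 1924·937·327·1971 ≡ 1825 (mod 2389)
R · y^e mod p:
Squares mod 2389: 1978^1≡1978, 1978^2≡1691, 1978^4≡2237, 1978^8≡1603, 1978^16≡1434, 1978^32≡1816, 1978^64≡1036, 1978^128≡635, 1978^256≡1873, 1978^512≡1077, 1978^1024≡1264
1712 = 1024 + 512 + 128 + 32 + 16, so 1978^1712 ≡ 1264·1077·635·1816·1434 ≡ 1911 (mod 2389)
78·1911 = 149058 ≡ 940 (mod 2389)
1825 ≠ 940; the check fails.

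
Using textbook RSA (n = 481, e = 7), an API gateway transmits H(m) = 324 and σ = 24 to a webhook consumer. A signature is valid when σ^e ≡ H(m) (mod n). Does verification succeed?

σ^2 ≡ 24^2 = 576 ≡ 95
σ^4 ≡ 95^2 = 9025 ≡ 367
7 = 4 + 2 + 1, so σ^7 ≡ 367·95·24 ≡ 301 (mod 481)
The recovered value 301 does not match the digest 324.

fails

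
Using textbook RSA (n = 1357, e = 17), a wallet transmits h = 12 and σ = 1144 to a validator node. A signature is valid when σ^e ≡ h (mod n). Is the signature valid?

invalid

σ^2 ≡ 1144^2 = 1308736 ≡ 588
σ^4 ≡ 588^2 = 345744 ≡ 1066
σ^8 ≡ 1066^2 = 1136356 ≡ 547
σ^16 ≡ 547^2 = 299209 ≡ 669
17 = 16 + 1, so σ^17 ≡ 669·1144 ≡ 1345 (mod 1357)
σ^17 mod 1357 = 1345, but h = 12.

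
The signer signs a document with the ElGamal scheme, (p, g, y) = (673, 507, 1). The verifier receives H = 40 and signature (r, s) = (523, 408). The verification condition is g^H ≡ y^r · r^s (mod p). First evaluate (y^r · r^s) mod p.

620

1^2 = 1
1^4 ≡ 1^2 = 1
1^8 ≡ 1^2 = 1
1^16 ≡ 1^2 = 1
1^32 ≡ 1^2 = 1
1^64 ≡ 1^2 = 1
1^128 ≡ 1^2 = 1
1^256 ≡ 1^2 = 1
1^512 ≡ 1^2 = 1
523 = 512 + 8 + 2 + 1, so 1^523 ≡ 1·1·1·1 ≡ 1 (mod 673)
523^2 = 273529 ≡ 291
523^4 ≡ 291^2 = 84681 ≡ 556
523^8 ≡ 556^2 = 309136 ≡ 229
523^16 ≡ 229^2 = 52441 ≡ 620
523^32 ≡ 620^2 = 384400 ≡ 117
523^64 ≡ 117^2 = 13689 ≡ 229
523^128 ≡ 229^2 = 52441 ≡ 620
523^256 ≡ 620^2 = 384400 ≡ 117
408 = 256 + 128 + 16 + 8, so 523^408 ≡ 117·620·620·229 ≡ 620 (mod 673)
y^r · r^s ≡ 1·620 = 620 ≡ 620 (mod 673)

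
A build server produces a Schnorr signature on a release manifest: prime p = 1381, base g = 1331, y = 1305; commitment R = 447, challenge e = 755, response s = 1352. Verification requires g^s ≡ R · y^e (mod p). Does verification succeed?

g^s mod p:
1331^2 = 1771561 ≡ 1119
1331^4 ≡ 1119^2 = 1252161 ≡ 975
1331^8 ≡ 975^2 = 950625 ≡ 497
1331^16 ≡ 497^2 = 247009 ≡ 1191
1331^32 ≡ 1191^2 = 1418481 ≡ 194
1331^64 ≡ 194^2 = 37636 ≡ 349
1331^128 ≡ 349^2 = 121801 ≡ 273
1331^256 ≡ 273^2 = 74529 ≡ 1336
1331^512 ≡ 1336^2 = 1784896 ≡ 644
1331^1024 ≡ 644^2 = 414736 ≡ 436
1352 = 1024 + 256 + 64 + 8, so 1331^1352 ≡ 436·1336·349·497 ≡ 724 (mod 1381)
R · y^e mod p:
1305^2 = 1703025 ≡ 252
1305^4 ≡ 252^2 = 63504 ≡ 1359
1305^8 ≡ 1359^2 = 1846881 ≡ 484
1305^16 ≡ 484^2 = 234256 ≡ 867
1305^32 ≡ 867^2 = 751689 ≡ 425
1305^64 ≡ 425^2 = 180625 ≡ 1095
1305^128 ≡ 1095^2 = 1199025 ≡ 317
1305^256 ≡ 317^2 = 100489 ≡ 1057
1305^512 ≡ 1057^2 = 1117249 ≡ 20
755 = 512 + 128 + 64 + 32 + 16 + 2 + 1, so 1305^755 ≡ 20·317·1095·425·867·252·1305 ≡ 360 (mod 1381)
447·360 = 160920 ≡ 724 (mod 1381)
724 ≡ 724 (mod 1381); signature holds.

passes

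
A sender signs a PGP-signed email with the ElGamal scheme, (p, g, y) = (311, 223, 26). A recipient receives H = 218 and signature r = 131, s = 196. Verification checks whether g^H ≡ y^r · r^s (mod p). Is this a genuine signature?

Left side g^H mod p:
223^218 mod 311 = 253
Right side y^r · r^s mod p:
26^131 mod 311 = 209
131^196 mod 311 = 84
209·84 = 17556 ≡ 140 (mod 311)
253 ≠ 140, so verification fails.

forged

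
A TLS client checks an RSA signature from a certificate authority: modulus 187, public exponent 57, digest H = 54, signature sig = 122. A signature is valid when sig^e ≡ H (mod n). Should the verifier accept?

reject

sig^57 mod 187 = 133
sig^57 mod 187 = 133, but H = 54.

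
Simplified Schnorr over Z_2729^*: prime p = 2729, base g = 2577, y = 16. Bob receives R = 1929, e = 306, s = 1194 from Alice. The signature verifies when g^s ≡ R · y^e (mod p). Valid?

g^s mod p:
2577^2 = 6640929 ≡ 1272
2577^4 ≡ 1272^2 = 1617984 ≡ 2416
2577^8 ≡ 2416^2 = 5837056 ≡ 2454
2577^16 ≡ 2454^2 = 6022116 ≡ 1942
2577^32 ≡ 1942^2 = 3771364 ≡ 2615
2577^64 ≡ 2615^2 = 6838225 ≡ 2080
2577^128 ≡ 2080^2 = 4326400 ≡ 935
2577^256 ≡ 935^2 = 874225 ≡ 945
2577^512 ≡ 945^2 = 893025 ≡ 642
2577^1024 ≡ 642^2 = 412164 ≡ 85
1194 = 1024 + 128 + 32 + 8 + 2, so 2577^1194 ≡ 85·935·2615·2454·1272 ≡ 2056 (mod 2729)
R · y^e mod p:
16^2 = 256
16^4 ≡ 256^2 = 65536 ≡ 40
16^8 ≡ 40^2 = 1600
16^16 ≡ 1600^2 = 2560000 ≡ 198
16^32 ≡ 198^2 = 39204 ≡ 998
16^64 ≡ 998^2 = 996004 ≡ 2648
16^128 ≡ 2648^2 = 7011904 ≡ 1103
16^256 ≡ 1103^2 = 1216609 ≡ 2204
306 = 256 + 32 + 16 + 2, so 16^306 ≡ 2204·998·198·256 ≡ 898 (mod 2729)
1929·898 = 1732242 ≡ 2056 (mod 2729)
2056 ≡ 2056 (mod 2729); signature holds.

yes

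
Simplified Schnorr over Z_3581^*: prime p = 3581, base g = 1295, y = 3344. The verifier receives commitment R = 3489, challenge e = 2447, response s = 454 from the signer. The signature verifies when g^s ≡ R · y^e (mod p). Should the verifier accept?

g^s mod p:
1295^2 = 1677025 ≡ 1117
1295^4 ≡ 1117^2 = 1247689 ≡ 1501
1295^8 ≡ 1501^2 = 2253001 ≡ 552
1295^16 ≡ 552^2 = 304704 ≡ 319
1295^32 ≡ 319^2 = 101761 ≡ 1493
1295^64 ≡ 1493^2 = 2229049 ≡ 1667
1295^128 ≡ 1667^2 = 2778889 ≡ 33
1295^256 ≡ 33^2 = 1089
454 = 256 + 128 + 64 + 4 + 2, so 1295^454 ≡ 1089·33·1667·1501·1117 ≡ 485 (mod 3581)
R · y^e mod p:
3344^2 = 11182336 ≡ 2454
3344^4 ≡ 2454^2 = 6022116 ≡ 2455
3344^8 ≡ 2455^2 = 6027025 ≡ 202
3344^16 ≡ 202^2 = 40804 ≡ 1413
3344^32 ≡ 1413^2 = 1996569 ≡ 1952
3344^64 ≡ 1952^2 = 3810304 ≡ 120
3344^128 ≡ 120^2 = 14400 ≡ 76
3344^256 ≡ 76^2 = 5776 ≡ 2195
3344^512 ≡ 2195^2 = 4818025 ≡ 1580
3344^1024 ≡ 1580^2 = 2496400 ≡ 443
3344^2048 ≡ 443^2 = 196249 ≡ 2875
2447 = 2048 + 256 + 128 + 8 + 4 + 2 + 1, so 3344^2447 ≡ 2875·2195·76·202·2455·2454·3344 ≡ 432 (mod 3581)
3489·432 = 1507248 ≡ 3228 (mod 3581)
485 ≠ 3228; the check fails.

reject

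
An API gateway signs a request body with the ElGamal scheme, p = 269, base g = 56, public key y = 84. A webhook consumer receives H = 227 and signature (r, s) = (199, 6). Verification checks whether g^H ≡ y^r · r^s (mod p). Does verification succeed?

Left side g^H mod p:
Squares mod 269: 56^1≡56, 56^2≡177, 56^4≡125, 56^8≡23, 56^16≡260, 56^32≡81, 56^64≡105, 56^128≡265
227 = 128 + 64 + 32 + 2 + 1, so 56^227 ≡ 265·105·81·177·56 ≡ 55 (mod 269)
Right side y^r · r^s mod p:
Squares mod 269: 84^1≡84, 84^2≡62, 84^4≡78, 84^8≡166, 84^16≡118, 84^32≡205, 84^64≡61, 84^128≡224
199 = 128 + 64 + 4 + 2 + 1, so 84^199 ≡ 224·61·78·62·84 ≡ 13 (mod 269)
Squares mod 269: 199^1≡199, 199^2≡58, 199^4≡136
6 = 4 + 2, so 199^6 ≡ 136·58 ≡ 87 (mod 269)
13·87 = 1131 ≡ 55 (mod 269)
55 ≡ 55 (mod 269), so the signature is genuine.

passes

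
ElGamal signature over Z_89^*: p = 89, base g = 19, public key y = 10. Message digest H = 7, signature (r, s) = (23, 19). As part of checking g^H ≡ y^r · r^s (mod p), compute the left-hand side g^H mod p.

19^2 = 361 ≡ 5
19^4 ≡ 5^2 = 25
7 = 4 + 2 + 1, so 19^7 ≡ 25·5·19 ≡ 61 (mod 89)

61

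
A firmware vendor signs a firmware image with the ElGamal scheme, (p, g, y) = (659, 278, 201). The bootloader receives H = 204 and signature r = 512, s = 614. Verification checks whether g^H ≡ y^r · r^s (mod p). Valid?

Left side g^H mod p:
278^2 = 77284 ≡ 181
278^4 ≡ 181^2 = 32761 ≡ 470
278^8 ≡ 470^2 = 220900 ≡ 135
278^16 ≡ 135^2 = 18225 ≡ 432
278^32 ≡ 432^2 = 186624 ≡ 127
278^64 ≡ 127^2 = 16129 ≡ 313
278^128 ≡ 313^2 = 97969 ≡ 437
204 = 128 + 64 + 8 + 4, so 278^204 ≡ 437·313·135·470 ≡ 571 (mod 659)
Right side y^r · r^s mod p:
201^2 = 40401 ≡ 202
201^4 ≡ 202^2 = 40804 ≡ 605
201^8 ≡ 605^2 = 366025 ≡ 280
201^16 ≡ 280^2 = 78400 ≡ 638
201^32 ≡ 638^2 = 407044 ≡ 441
201^64 ≡ 441^2 = 194481 ≡ 76
201^128 ≡ 76^2 = 5776 ≡ 504
201^256 ≡ 504^2 = 254016 ≡ 301
201^512 ≡ 301^2 = 90601 ≡ 318
512^2 = 262144 ≡ 521
512^4 ≡ 521^2 = 271441 ≡ 592
512^8 ≡ 592^2 = 350464 ≡ 535
512^16 ≡ 535^2 = 286225 ≡ 219
512^32 ≡ 219^2 = 47961 ≡ 513
512^64 ≡ 513^2 = 263169 ≡ 228
512^128 ≡ 228^2 = 51984 ≡ 582
512^256 ≡ 582^2 = 338724 ≡ 657
512^512 ≡ 657^2 = 431649 ≡ 4
614 = 512 + 64 + 32 + 4 + 2, so 512^614 ≡ 4·228·513·592·521 ≡ 638 (mod 659)
318·638 = 202884 ≡ 571 (mod 659)
571 ≡ 571 (mod 659), so the signature is genuine.

yes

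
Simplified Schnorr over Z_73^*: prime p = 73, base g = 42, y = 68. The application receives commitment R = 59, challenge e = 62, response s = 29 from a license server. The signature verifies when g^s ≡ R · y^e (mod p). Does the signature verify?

verifies

g^s mod p:
42^2 = 1764 ≡ 12
42^4 ≡ 12^2 = 144 ≡ 71
42^8 ≡ 71^2 = 5041 ≡ 4
42^16 ≡ 4^2 = 16
29 = 16 + 8 + 4 + 1, so 42^29 ≡ 16·4·71·42 ≡ 26 (mod 73)
R · y^e mod p:
68^2 = 4624 ≡ 25
68^4 ≡ 25^2 = 625 ≡ 41
68^8 ≡ 41^2 = 1681 ≡ 2
68^16 ≡ 2^2 = 4
68^32 ≡ 4^2 = 16
62 = 32 + 16 + 8 + 4 + 2, so 68^62 ≡ 16·4·2·41·25 ≡ 19 (mod 73)
59·19 = 1121 ≡ 26 (mod 73)
26 ≡ 26 (mod 73); signature holds.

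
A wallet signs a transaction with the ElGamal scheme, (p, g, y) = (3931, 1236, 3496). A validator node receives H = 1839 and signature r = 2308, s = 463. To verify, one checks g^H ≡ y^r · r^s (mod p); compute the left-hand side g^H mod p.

1236^2 = 1527696 ≡ 2468
1236^4 ≡ 2468^2 = 6091024 ≡ 1905
1236^8 ≡ 1905^2 = 3629025 ≡ 712
1236^16 ≡ 712^2 = 506944 ≡ 3776
1236^32 ≡ 3776^2 = 14258176 ≡ 439
1236^64 ≡ 439^2 = 192721 ≡ 102
1236^128 ≡ 102^2 = 10404 ≡ 2542
1236^256 ≡ 2542^2 = 6461764 ≡ 3131
1236^512 ≡ 3131^2 = 9803161 ≡ 3178
1236^1024 ≡ 3178^2 = 10099684 ≡ 945
1839 = 1024 + 512 + 256 + 32 + 8 + 4 + 2 + 1, so 1236^1839 ≡ 945·3178·3131·439·712·1905·2468·1236 ≡ 3833 (mod 3931)

3833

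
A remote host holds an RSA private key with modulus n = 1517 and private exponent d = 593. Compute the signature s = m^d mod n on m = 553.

Squares mod 1517: m^1≡553, m^2≡892, m^4≡756, m^8≡1144, m^16≡1082, m^32≡1117, m^64≡715, m^128≡1513, m^256≡16, m^512≡256
593 = 512 + 64 + 16 + 1, so m^593 ≡ 256·715·1082·553 ≡ 241 (mod 1517)

241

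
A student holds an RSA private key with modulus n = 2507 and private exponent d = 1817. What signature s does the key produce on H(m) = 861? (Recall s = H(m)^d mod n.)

2085

Squares mod 2507: (H(m))^1≡861, (H(m))^2≡1756, (H(m))^4≡2433, (H(m))^8≡462, (H(m))^16≡349, (H(m))^32≡1465, (H(m))^64≡233, (H(m))^128≡1642, (H(m))^256≡1139, (H(m))^512≡1202, (H(m))^1024≡772
1817 = 1024 + 512 + 256 + 16 + 8 + 1, so (H(m))^1817 ≡ 772·1202·1139·349·462·861 ≡ 2085 (mod 2507)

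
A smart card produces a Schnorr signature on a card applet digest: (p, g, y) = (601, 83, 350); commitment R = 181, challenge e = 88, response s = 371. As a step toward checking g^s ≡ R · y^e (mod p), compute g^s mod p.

Squares mod 601: 83^1≡83, 83^2≡278, 83^4≡356, 83^8≡526, 83^16≡216, 83^32≡379, 83^64≡2, 83^128≡4, 83^256≡16
371 = 256 + 64 + 32 + 16 + 2 + 1, so 83^371 ≡ 16·2·379·216·278·83 ≡ 248 (mod 601)

248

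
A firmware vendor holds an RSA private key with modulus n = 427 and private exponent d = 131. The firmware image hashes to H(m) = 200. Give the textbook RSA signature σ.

(H(m))^2 ≡ 200^2 = 40000 ≡ 289
(H(m))^4 ≡ 289^2 = 83521 ≡ 256
(H(m))^8 ≡ 256^2 = 65536 ≡ 205
(H(m))^16 ≡ 205^2 = 42025 ≡ 179
(H(m))^32 ≡ 179^2 = 32041 ≡ 16
(H(m))^64 ≡ 16^2 = 256
(H(m))^128 ≡ 256^2 = 65536 ≡ 205
131 = 128 + 2 + 1, so (H(m))^131 ≡ 205·289·200 ≡ 177 (mod 427)

177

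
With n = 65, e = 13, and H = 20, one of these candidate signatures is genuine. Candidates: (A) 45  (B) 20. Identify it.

B

Candidate A: 45^2 = 2025 ≡ 10; 45^4 ≡ 10^2 = 100 ≡ 35; 45^8 ≡ 35^2 = 1225 ≡ 55; 13 = 8 + 4 + 1, so 45^13 ≡ 55·35·45 ≡ 45 (mod 65)
Candidate B: 20^2 = 400 ≡ 10; 20^4 ≡ 10^2 = 100 ≡ 35; 20^8 ≡ 35^2 = 1225 ≡ 55; 13 = 8 + 4 + 1, so 20^13 ≡ 55·35·20 ≡ 20 (mod 65)
  → matches H = 20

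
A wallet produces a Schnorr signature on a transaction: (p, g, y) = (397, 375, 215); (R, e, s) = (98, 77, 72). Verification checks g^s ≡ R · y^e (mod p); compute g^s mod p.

375^72 mod 397 = 167

167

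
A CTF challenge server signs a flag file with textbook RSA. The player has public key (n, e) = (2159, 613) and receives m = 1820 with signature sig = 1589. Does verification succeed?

fails

sig^2 ≡ 1589^2 = 2524921 ≡ 1050
sig^4 ≡ 1050^2 = 1102500 ≡ 1410
sig^8 ≡ 1410^2 = 1988100 ≡ 1820
sig^16 ≡ 1820^2 = 3312400 ≡ 494
sig^32 ≡ 494^2 = 244036 ≡ 69
sig^64 ≡ 69^2 = 4761 ≡ 443
sig^128 ≡ 443^2 = 196249 ≡ 1939
sig^256 ≡ 1939^2 = 3759721 ≡ 902
sig^512 ≡ 902^2 = 813604 ≡ 1820
613 = 512 + 64 + 32 + 4 + 1, so sig^613 ≡ 1820·443·69·1410·1589 ≡ 1403 (mod 2159)
1403 ≠ 1820, so verification fails.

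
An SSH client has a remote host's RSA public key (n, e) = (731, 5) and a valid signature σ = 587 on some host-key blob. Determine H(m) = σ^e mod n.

σ^5 mod 731 = 263

263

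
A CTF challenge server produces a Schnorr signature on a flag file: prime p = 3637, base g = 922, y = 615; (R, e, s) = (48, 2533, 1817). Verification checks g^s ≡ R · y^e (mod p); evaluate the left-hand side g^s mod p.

2710

Squares mod 3637: 922^1≡922, 922^2≡2663, 922^4≡3056, 922^8≡2957, 922^16≡501, 922^32≡48, 922^64≡2304, 922^128≡2033, 922^256≡1457, 922^512≡2478, 922^1024≡1228
1817 = 1024 + 512 + 256 + 16 + 8 + 1, so 922^1817 ≡ 1228·2478·1457·501·2957·922 ≡ 2710 (mod 3637)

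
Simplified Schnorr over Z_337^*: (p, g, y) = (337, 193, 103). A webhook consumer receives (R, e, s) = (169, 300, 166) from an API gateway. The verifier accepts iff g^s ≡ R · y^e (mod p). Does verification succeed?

fails

g^s mod p:
193^2 = 37249 ≡ 179
193^4 ≡ 179^2 = 32041 ≡ 26
193^8 ≡ 26^2 = 676 ≡ 2
193^16 ≡ 2^2 = 4
193^32 ≡ 4^2 = 16
193^64 ≡ 16^2 = 256
193^128 ≡ 256^2 = 65536 ≡ 158
166 = 128 + 32 + 4 + 2, so 193^166 ≡ 158·16·26·179 ≡ 305 (mod 337)
R · y^e mod p:
103^2 = 10609 ≡ 162
103^4 ≡ 162^2 = 26244 ≡ 295
103^8 ≡ 295^2 = 87025 ≡ 79
103^16 ≡ 79^2 = 6241 ≡ 175
103^32 ≡ 175^2 = 30625 ≡ 295
103^64 ≡ 295^2 = 87025 ≡ 79
103^128 ≡ 79^2 = 6241 ≡ 175
103^256 ≡ 175^2 = 30625 ≡ 295
300 = 256 + 32 + 8 + 4, so 103^300 ≡ 295·295·79·295 ≡ 64 (mod 337)
169·64 = 10816 ≡ 32 (mod 337)
305 ≠ 32; the check fails.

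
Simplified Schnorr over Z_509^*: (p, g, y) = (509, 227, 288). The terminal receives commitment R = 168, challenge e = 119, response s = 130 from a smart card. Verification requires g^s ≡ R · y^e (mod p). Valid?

g^s mod p:
227^2 = 51529 ≡ 120
227^4 ≡ 120^2 = 14400 ≡ 148
227^8 ≡ 148^2 = 21904 ≡ 17
227^16 ≡ 17^2 = 289
227^32 ≡ 289^2 = 83521 ≡ 45
227^64 ≡ 45^2 = 2025 ≡ 498
227^128 ≡ 498^2 = 248004 ≡ 121
130 = 128 + 2, so 227^130 ≡ 121·120 ≡ 268 (mod 509)
R · y^e mod p:
288^2 = 82944 ≡ 486
288^4 ≡ 486^2 = 236196 ≡ 20
288^8 ≡ 20^2 = 400
288^16 ≡ 400^2 = 160000 ≡ 174
288^32 ≡ 174^2 = 30276 ≡ 245
288^64 ≡ 245^2 = 60025 ≡ 472
119 = 64 + 32 + 16 + 4 + 2 + 1, so 288^119 ≡ 472·245·174·20·486·288 ≡ 367 (mod 509)
168·367 = 61656 ≡ 67 (mod 509)
268 ≠ 67; the check fails.

no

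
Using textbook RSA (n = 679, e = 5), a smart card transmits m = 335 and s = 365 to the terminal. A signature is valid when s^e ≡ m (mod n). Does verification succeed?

fails

s^2 ≡ 365^2 = 133225 ≡ 141
s^4 ≡ 141^2 = 19881 ≡ 190
5 = 4 + 1, so s^5 ≡ 190·365 ≡ 92 (mod 679)
The recovered value 92 does not match the digest 335.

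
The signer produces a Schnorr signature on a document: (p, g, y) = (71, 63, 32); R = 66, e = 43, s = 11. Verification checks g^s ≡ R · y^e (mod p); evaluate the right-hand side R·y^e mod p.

53

Squares mod 71: 32^1≡32, 32^2≡30, 32^4≡48, 32^8≡32, 32^16≡30, 32^32≡48
43 = 32 + 8 + 2 + 1, so 32^43 ≡ 48·32·30·32 ≡ 32 (mod 71)
R · y^e ≡ 66·32 = 2112 ≡ 53 (mod 71)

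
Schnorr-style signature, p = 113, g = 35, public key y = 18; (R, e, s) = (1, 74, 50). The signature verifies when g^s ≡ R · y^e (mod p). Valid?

g^s mod p:
35^2 = 1225 ≡ 95
35^4 ≡ 95^2 = 9025 ≡ 98
35^8 ≡ 98^2 = 9604 ≡ 112
35^16 ≡ 112^2 = 12544 ≡ 1
35^32 ≡ 1^2 = 1
50 = 32 + 16 + 2, so 35^50 ≡ 1·1·95 ≡ 95 (mod 113)
R · y^e mod p:
18^2 = 324 ≡ 98
18^4 ≡ 98^2 = 9604 ≡ 112
18^8 ≡ 112^2 = 12544 ≡ 1
18^16 ≡ 1^2 = 1
18^32 ≡ 1^2 = 1
18^64 ≡ 1^2 = 1
74 = 64 + 8 + 2, so 18^74 ≡ 1·1·98 ≡ 98 (mod 113)
1·98 = 98 ≡ 98 (mod 113)
95 ≠ 98; the check fails.

no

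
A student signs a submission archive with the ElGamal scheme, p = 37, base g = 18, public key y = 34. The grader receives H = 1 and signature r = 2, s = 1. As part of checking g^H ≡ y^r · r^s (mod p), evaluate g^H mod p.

18^1 mod 37 = 18

18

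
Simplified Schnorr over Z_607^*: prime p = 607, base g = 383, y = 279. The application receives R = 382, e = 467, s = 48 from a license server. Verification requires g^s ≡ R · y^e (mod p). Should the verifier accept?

g^s mod p:
383^2 = 146689 ≡ 402
383^4 ≡ 402^2 = 161604 ≡ 142
383^8 ≡ 142^2 = 20164 ≡ 133
383^16 ≡ 133^2 = 17689 ≡ 86
383^32 ≡ 86^2 = 7396 ≡ 112
48 = 32 + 16, so 383^48 ≡ 112·86 ≡ 527 (mod 607)
R · y^e mod p:
279^2 = 77841 ≡ 145
279^4 ≡ 145^2 = 21025 ≡ 387
279^8 ≡ 387^2 = 149769 ≡ 447
279^16 ≡ 447^2 = 199809 ≡ 106
279^32 ≡ 106^2 = 11236 ≡ 310
279^64 ≡ 310^2 = 96100 ≡ 194
279^128 ≡ 194^2 = 37636 ≡ 2
279^256 ≡ 2^2 = 4
467 = 256 + 128 + 64 + 16 + 2 + 1, so 279^467 ≡ 4·2·194·106·145·279 ≡ 432 (mod 607)
382·432 = 165024 ≡ 527 (mod 607)
527 ≡ 527 (mod 607); signature holds.

accept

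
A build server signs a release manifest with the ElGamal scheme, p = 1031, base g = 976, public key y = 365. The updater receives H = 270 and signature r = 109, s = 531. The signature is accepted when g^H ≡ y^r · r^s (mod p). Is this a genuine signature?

forged

Left side g^H mod p:
976^2 = 952576 ≡ 963
976^4 ≡ 963^2 = 927369 ≡ 500
976^8 ≡ 500^2 = 250000 ≡ 498
976^16 ≡ 498^2 = 248004 ≡ 564
976^32 ≡ 564^2 = 318096 ≡ 548
976^64 ≡ 548^2 = 300304 ≡ 283
976^128 ≡ 283^2 = 80089 ≡ 702
976^256 ≡ 702^2 = 492804 ≡ 1017
270 = 256 + 8 + 4 + 2, so 976^270 ≡ 1017·498·500·963 ≡ 480 (mod 1031)
Right side y^r · r^s mod p:
365^2 = 133225 ≡ 226
365^4 ≡ 226^2 = 51076 ≡ 557
365^8 ≡ 557^2 = 310249 ≡ 949
365^16 ≡ 949^2 = 900601 ≡ 538
365^32 ≡ 538^2 = 289444 ≡ 764
365^64 ≡ 764^2 = 583696 ≡ 150
109 = 64 + 32 + 8 + 4 + 1, so 365^109 ≡ 150·764·949·557·365 ≡ 100 (mod 1031)
109^2 = 11881 ≡ 540
109^4 ≡ 540^2 = 291600 ≡ 858
109^8 ≡ 858^2 = 736164 ≡ 30
109^16 ≡ 30^2 = 900
109^32 ≡ 900^2 = 810000 ≡ 665
109^64 ≡ 665^2 = 442225 ≡ 957
109^128 ≡ 957^2 = 915849 ≡ 321
109^256 ≡ 321^2 = 103041 ≡ 972
109^512 ≡ 972^2 = 944784 ≡ 388
531 = 512 + 16 + 2 + 1, so 109^531 ≡ 388·900·540·109 ≡ 131 (mod 1031)
100·131 = 13100 ≡ 728 (mod 1031)
480 ≠ 728, so verification fails.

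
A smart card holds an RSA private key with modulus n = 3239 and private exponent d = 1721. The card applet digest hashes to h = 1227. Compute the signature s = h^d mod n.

2006

h^1721 mod 3239 = 2006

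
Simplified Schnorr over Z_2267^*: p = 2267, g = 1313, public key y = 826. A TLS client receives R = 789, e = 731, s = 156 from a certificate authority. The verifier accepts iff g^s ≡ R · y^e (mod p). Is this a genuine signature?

genuine

g^s mod p:
1313^156 mod 2267 = 2247
R · y^e mod p:
826^731 mod 2267 = 1813
789·1813 = 1430457 ≡ 2247 (mod 2267)
2247 ≡ 2247 (mod 2267); signature holds.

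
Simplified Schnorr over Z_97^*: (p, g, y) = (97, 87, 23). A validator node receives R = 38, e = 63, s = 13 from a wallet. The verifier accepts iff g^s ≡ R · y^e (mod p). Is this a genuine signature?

g^s mod p:
87^13 mod 97 = 82
R · y^e mod p:
23^63 mod 97 = 69
38·69 = 2622 ≡ 3 (mod 97)
82 ≠ 3; the check fails.

forged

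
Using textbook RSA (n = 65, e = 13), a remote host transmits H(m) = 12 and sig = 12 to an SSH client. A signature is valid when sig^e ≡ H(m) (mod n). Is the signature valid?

sig^2 ≡ 12^2 = 144 ≡ 14
sig^4 ≡ 14^2 = 196 ≡ 1
sig^8 ≡ 1^2 = 1
13 = 8 + 4 + 1, so sig^13 ≡ 1·1·12 ≡ 12 (mod 65)
Since 12 equals the digest 12, verification succeeds.

valid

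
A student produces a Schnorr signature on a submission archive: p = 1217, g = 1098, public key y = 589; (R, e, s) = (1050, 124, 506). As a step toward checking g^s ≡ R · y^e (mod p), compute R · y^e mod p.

1153

Squares mod 1217: 589^1≡589, 589^2≡76, 589^4≡908, 589^8≡555, 589^16≡124, 589^32≡772, 589^64≡871
124 = 64 + 32 + 16 + 8 + 4, so 589^124 ≡ 871·772·124·555·908 ≡ 802 (mod 1217)
R · y^e ≡ 1050·802 = 842100 ≡ 1153 (mod 1217)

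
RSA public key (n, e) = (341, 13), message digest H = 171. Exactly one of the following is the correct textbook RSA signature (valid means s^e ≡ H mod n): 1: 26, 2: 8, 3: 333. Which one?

Candidate 1: Squares mod 341: 26^1≡26, 26^2≡335, 26^4≡36, 26^8≡273; 13 = 8 + 4 + 1, so 26^13 ≡ 273·36·26 ≡ 119 (mod 341)
Candidate 2: Squares mod 341: 8^1≡8, 8^2≡64, 8^4≡4, 8^8≡16; 13 = 8 + 4 + 1, so 8^13 ≡ 16·4·8 ≡ 171 (mod 341)
  → matches H = 171
Candidate 3: Squares mod 341: 333^1≡333, 333^2≡64, 333^4≡4, 333^8≡16; 13 = 8 + 4 + 1, so 333^13 ≡ 16·4·333 ≡ 170 (mod 341)

2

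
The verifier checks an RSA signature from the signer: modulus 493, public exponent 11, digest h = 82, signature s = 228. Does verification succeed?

passes

s^2 ≡ 228^2 = 51984 ≡ 219
s^4 ≡ 219^2 = 47961 ≡ 140
s^8 ≡ 140^2 = 19600 ≡ 373
11 = 8 + 2 + 1, so s^11 ≡ 373·219·228 ≡ 82 (mod 493)
Since 82 equals the digest 82, verification succeeds.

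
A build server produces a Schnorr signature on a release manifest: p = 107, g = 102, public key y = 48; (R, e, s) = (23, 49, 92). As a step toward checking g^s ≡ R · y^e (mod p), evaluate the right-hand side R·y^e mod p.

48^2 = 2304 ≡ 57
48^4 ≡ 57^2 = 3249 ≡ 39
48^8 ≡ 39^2 = 1521 ≡ 23
48^16 ≡ 23^2 = 529 ≡ 101
48^32 ≡ 101^2 = 10201 ≡ 36
49 = 32 + 16 + 1, so 48^49 ≡ 36·101·48 ≡ 11 (mod 107)
R · y^e ≡ 23·11 = 253 ≡ 39 (mod 107)

39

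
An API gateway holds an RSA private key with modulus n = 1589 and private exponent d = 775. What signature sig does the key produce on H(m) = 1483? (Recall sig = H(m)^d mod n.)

937

(H(m))^2 ≡ 1483^2 = 2199289 ≡ 113
(H(m))^4 ≡ 113^2 = 12769 ≡ 57
(H(m))^8 ≡ 57^2 = 3249 ≡ 71
(H(m))^16 ≡ 71^2 = 5041 ≡ 274
(H(m))^32 ≡ 274^2 = 75076 ≡ 393
(H(m))^64 ≡ 393^2 = 154449 ≡ 316
(H(m))^128 ≡ 316^2 = 99856 ≡ 1338
(H(m))^256 ≡ 1338^2 = 1790244 ≡ 1030
(H(m))^512 ≡ 1030^2 = 1060900 ≡ 1037
775 = 512 + 256 + 4 + 2 + 1, so (H(m))^775 ≡ 1037·1030·57·113·1483 ≡ 937 (mod 1589)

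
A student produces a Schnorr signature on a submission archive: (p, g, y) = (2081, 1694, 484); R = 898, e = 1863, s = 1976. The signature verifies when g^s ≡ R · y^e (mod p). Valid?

g^s mod p:
1694^2 = 2869636 ≡ 2018
1694^4 ≡ 2018^2 = 4072324 ≡ 1888
1694^8 ≡ 1888^2 = 3564544 ≡ 1872
1694^16 ≡ 1872^2 = 3504384 ≡ 2061
1694^32 ≡ 2061^2 = 4247721 ≡ 400
1694^64 ≡ 400^2 = 160000 ≡ 1844
1694^128 ≡ 1844^2 = 3400336 ≡ 2063
1694^256 ≡ 2063^2 = 4255969 ≡ 324
1694^512 ≡ 324^2 = 104976 ≡ 926
1694^1024 ≡ 926^2 = 857476 ≡ 104
1976 = 1024 + 512 + 256 + 128 + 32 + 16 + 8, so 1694^1976 ≡ 104·926·324·2063·400·2061·1872 ≡ 2080 (mod 2081)
R · y^e mod p:
484^2 = 234256 ≡ 1184
484^4 ≡ 1184^2 = 1401856 ≡ 1343
484^8 ≡ 1343^2 = 1803649 ≡ 1503
484^16 ≡ 1503^2 = 2259009 ≡ 1124
484^32 ≡ 1124^2 = 1263376 ≡ 209
484^64 ≡ 209^2 = 43681 ≡ 2061
484^128 ≡ 2061^2 = 4247721 ≡ 400
484^256 ≡ 400^2 = 160000 ≡ 1844
484^512 ≡ 1844^2 = 3400336 ≡ 2063
484^1024 ≡ 2063^2 = 4255969 ≡ 324
1863 = 1024 + 512 + 256 + 64 + 4 + 2 + 1, so 484^1863 ≡ 324·2063·1844·2061·1343·1184·484 ≡ 387 (mod 2081)
898·387 = 347526 ≡ 2080 (mod 2081)
2080 ≡ 2080 (mod 2081); signature holds.

yes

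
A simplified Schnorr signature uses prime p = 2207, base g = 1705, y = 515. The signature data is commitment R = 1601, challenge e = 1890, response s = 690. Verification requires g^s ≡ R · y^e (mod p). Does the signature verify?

verifies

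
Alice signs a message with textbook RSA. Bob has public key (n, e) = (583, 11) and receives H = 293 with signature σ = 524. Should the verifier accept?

σ^11 mod 583 = 293
293 = H, so the signature checks out.

accept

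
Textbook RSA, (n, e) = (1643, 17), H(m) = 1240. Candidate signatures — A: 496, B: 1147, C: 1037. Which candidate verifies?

B

Candidate A: Squares mod 1643: 496^1≡496, 496^2≡1209, 496^4≡1054, 496^8≡248, 496^16≡713; 17 = 16 + 1, so 496^17 ≡ 713·496 ≡ 403 (mod 1643)
Candidate B: Squares mod 1643: 1147^1≡1147, 1147^2≡1209, 1147^4≡1054, 1147^8≡248, 1147^16≡713; 17 = 16 + 1, so 1147^17 ≡ 713·1147 ≡ 1240 (mod 1643)
  → matches H(m) = 1240
Candidate C: Squares mod 1643: 1037^1≡1037, 1037^2≡847, 1037^4≡1061, 1037^8≡266, 1037^16≡107; 17 = 16 + 1, so 1037^17 ≡ 107·1037 ≡ 878 (mod 1643)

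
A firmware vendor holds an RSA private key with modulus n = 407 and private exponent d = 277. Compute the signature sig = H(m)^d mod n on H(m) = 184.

Squares mod 407: (H(m))^1≡184, (H(m))^2≡75, (H(m))^4≡334, (H(m))^8≡38, (H(m))^16≡223, (H(m))^32≡75, (H(m))^64≡334, (H(m))^128≡38, (H(m))^256≡223
277 = 256 + 16 + 4 + 1, so (H(m))^277 ≡ 223·223·334·184 ≡ 332 (mod 407)

332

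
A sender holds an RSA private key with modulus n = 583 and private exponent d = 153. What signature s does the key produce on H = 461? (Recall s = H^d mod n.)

219

H^2 ≡ 461^2 = 212521 ≡ 309
H^4 ≡ 309^2 = 95481 ≡ 452
H^8 ≡ 452^2 = 204304 ≡ 254
H^16 ≡ 254^2 = 64516 ≡ 386
H^32 ≡ 386^2 = 148996 ≡ 331
H^64 ≡ 331^2 = 109561 ≡ 540
H^128 ≡ 540^2 = 291600 ≡ 100
153 = 128 + 16 + 8 + 1, so H^153 ≡ 100·386·254·461 ≡ 219 (mod 583)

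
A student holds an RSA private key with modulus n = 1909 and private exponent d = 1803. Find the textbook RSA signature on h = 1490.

975

h^2 ≡ 1490^2 = 2220100 ≡ 1842
h^4 ≡ 1842^2 = 3392964 ≡ 671
h^8 ≡ 671^2 = 450241 ≡ 1626
h^16 ≡ 1626^2 = 2643876 ≡ 1820
h^32 ≡ 1820^2 = 3312400 ≡ 285
h^64 ≡ 285^2 = 81225 ≡ 1047
h^128 ≡ 1047^2 = 1096209 ≡ 443
h^256 ≡ 443^2 = 196249 ≡ 1531
h^512 ≡ 1531^2 = 2343961 ≡ 1618
h^1024 ≡ 1618^2 = 2617924 ≡ 685
1803 = 1024 + 512 + 256 + 8 + 2 + 1, so h^1803 ≡ 685·1618·1531·1626·1842·1490 ≡ 975 (mod 1909)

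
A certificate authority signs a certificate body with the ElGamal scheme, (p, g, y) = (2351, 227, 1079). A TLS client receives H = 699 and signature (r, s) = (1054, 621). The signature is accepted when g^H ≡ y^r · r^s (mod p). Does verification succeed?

passes

Left side g^H mod p:
227^2 = 51529 ≡ 2158
227^4 ≡ 2158^2 = 4656964 ≡ 1984
227^8 ≡ 1984^2 = 3936256 ≡ 682
227^16 ≡ 682^2 = 465124 ≡ 1977
227^32 ≡ 1977^2 = 3908529 ≡ 1167
227^64 ≡ 1167^2 = 1361889 ≡ 660
227^128 ≡ 660^2 = 435600 ≡ 665
227^256 ≡ 665^2 = 442225 ≡ 237
227^512 ≡ 237^2 = 56169 ≡ 2096
699 = 512 + 128 + 32 + 16 + 8 + 2 + 1, so 227^699 ≡ 2096·665·1167·1977·682·2158·227 ≡ 1031 (mod 2351)
Right side y^r · r^s mod p:
1079^2 = 1164241 ≡ 496
1079^4 ≡ 496^2 = 246016 ≡ 1512
1079^8 ≡ 1512^2 = 2286144 ≡ 972
1079^16 ≡ 972^2 = 944784 ≡ 2033
1079^32 ≡ 2033^2 = 4133089 ≡ 31
1079^64 ≡ 31^2 = 961
1079^128 ≡ 961^2 = 923521 ≡ 1929
1079^256 ≡ 1929^2 = 3721041 ≡ 1759
1079^512 ≡ 1759^2 = 3094081 ≡ 165
1079^1024 ≡ 165^2 = 27225 ≡ 1364
1054 = 1024 + 16 + 8 + 4 + 2, so 1079^1054 ≡ 1364·2033·972·1512·496 ≡ 673 (mod 2351)
1054^2 = 1110916 ≡ 1244
1054^4 ≡ 1244^2 = 1547536 ≡ 578
1054^8 ≡ 578^2 = 334084 ≡ 242
1054^16 ≡ 242^2 = 58564 ≡ 2140
1054^32 ≡ 2140^2 = 4579600 ≡ 2203
1054^64 ≡ 2203^2 = 4853209 ≡ 745
1054^128 ≡ 745^2 = 555025 ≡ 189
1054^256 ≡ 189^2 = 35721 ≡ 456
1054^512 ≡ 456^2 = 207936 ≡ 1048
621 = 512 + 64 + 32 + 8 + 4 + 1, so 1054^621 ≡ 1048·745·2203·242·578·1054 ≡ 2108 (mod 2351)
673·2108 = 1418684 ≡ 1031 (mod 2351)
1031 ≡ 1031 (mod 2351), so the signature is genuine.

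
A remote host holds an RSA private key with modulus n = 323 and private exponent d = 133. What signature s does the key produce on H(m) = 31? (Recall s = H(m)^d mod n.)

12

(H(m))^2 ≡ 31^2 = 961 ≡ 315
(H(m))^4 ≡ 315^2 = 99225 ≡ 64
(H(m))^8 ≡ 64^2 = 4096 ≡ 220
(H(m))^16 ≡ 220^2 = 48400 ≡ 273
(H(m))^32 ≡ 273^2 = 74529 ≡ 239
(H(m))^64 ≡ 239^2 = 57121 ≡ 273
(H(m))^128 ≡ 273^2 = 74529 ≡ 239
133 = 128 + 4 + 1, so (H(m))^133 ≡ 239·64·31 ≡ 12 (mod 323)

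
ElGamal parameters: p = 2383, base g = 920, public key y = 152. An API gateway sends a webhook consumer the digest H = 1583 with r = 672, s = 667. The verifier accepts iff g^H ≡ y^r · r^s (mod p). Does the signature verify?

does not verify

Left side g^H mod p:
920^2 = 846400 ≡ 435
920^4 ≡ 435^2 = 189225 ≡ 968
920^8 ≡ 968^2 = 937024 ≡ 505
920^16 ≡ 505^2 = 255025 ≡ 44
920^32 ≡ 44^2 = 1936
920^64 ≡ 1936^2 = 3748096 ≡ 2020
920^128 ≡ 2020^2 = 4080400 ≡ 704
920^256 ≡ 704^2 = 495616 ≡ 2335
920^512 ≡ 2335^2 = 5452225 ≡ 2304
920^1024 ≡ 2304^2 = 5308416 ≡ 1475
1583 = 1024 + 512 + 32 + 8 + 4 + 2 + 1, so 920^1583 ≡ 1475·2304·1936·505·968·435·920 ≡ 297 (mod 2383)
Right side y^r · r^s mod p:
152^2 = 23104 ≡ 1657
152^4 ≡ 1657^2 = 2745649 ≡ 433
152^8 ≡ 433^2 = 187489 ≡ 1615
152^16 ≡ 1615^2 = 2608225 ≡ 1223
152^32 ≡ 1223^2 = 1495729 ≡ 1588
152^64 ≡ 1588^2 = 2521744 ≡ 530
152^128 ≡ 530^2 = 280900 ≡ 2089
152^256 ≡ 2089^2 = 4363921 ≡ 648
152^512 ≡ 648^2 = 419904 ≡ 496
672 = 512 + 128 + 32, so 152^672 ≡ 496·2089·1588 ≡ 1896 (mod 2383)
672^2 = 451584 ≡ 1197
672^4 ≡ 1197^2 = 1432809 ≡ 626
672^8 ≡ 626^2 = 391876 ≡ 1064
672^16 ≡ 1064^2 = 1132096 ≡ 171
672^32 ≡ 171^2 = 29241 ≡ 645
672^64 ≡ 645^2 = 416025 ≡ 1383
672^128 ≡ 1383^2 = 1912689 ≡ 1523
672^256 ≡ 1523^2 = 2319529 ≡ 870
672^512 ≡ 870^2 = 756900 ≡ 1489
667 = 512 + 128 + 16 + 8 + 2 + 1, so 672^667 ≡ 1489·1523·171·1064·1197·672 ≡ 897 (mod 2383)
1896·897 = 1700712 ≡ 1633 (mod 2383)
297 ≠ 1633, so verification fails.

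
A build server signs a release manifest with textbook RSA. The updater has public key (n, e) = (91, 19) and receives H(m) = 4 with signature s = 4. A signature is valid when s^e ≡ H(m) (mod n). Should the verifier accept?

accept

Squares mod 91: s^1≡4, s^2≡16, s^4≡74, s^8≡16, s^16≡74
19 = 16 + 2 + 1, so s^19 ≡ 74·16·4 ≡ 4 (mod 91)
s^19 mod 91 = 4 matches H(m).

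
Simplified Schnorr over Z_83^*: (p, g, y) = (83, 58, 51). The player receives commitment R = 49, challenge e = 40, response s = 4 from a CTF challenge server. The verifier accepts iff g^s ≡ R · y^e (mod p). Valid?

yes

g^s mod p:
Squares mod 83: 58^1≡58, 58^2≡44, 58^4≡27
58^4 ≡ 27 (mod 83)
R · y^e mod p:
Squares mod 83: 51^1≡51, 51^2≡28, 51^4≡37, 51^8≡41, 51^16≡21, 51^32≡26
40 = 32 + 8, so 51^40 ≡ 26·41 ≡ 70 (mod 83)
49·70 = 3430 ≡ 27 (mod 83)
27 ≡ 27 (mod 83); signature holds.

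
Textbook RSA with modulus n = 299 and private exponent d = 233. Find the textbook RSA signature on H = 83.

H^2 ≡ 83^2 = 6889 ≡ 12
H^4 ≡ 12^2 = 144
H^8 ≡ 144^2 = 20736 ≡ 105
H^16 ≡ 105^2 = 11025 ≡ 261
H^32 ≡ 261^2 = 68121 ≡ 248
H^64 ≡ 248^2 = 61504 ≡ 209
H^128 ≡ 209^2 = 43681 ≡ 27
233 = 128 + 64 + 32 + 8 + 1, so H^233 ≡ 27·209·248·105·83 ≡ 57 (mod 299)

57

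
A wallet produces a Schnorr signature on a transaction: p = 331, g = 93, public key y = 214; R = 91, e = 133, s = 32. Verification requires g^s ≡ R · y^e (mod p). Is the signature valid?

g^s mod p:
Squares mod 331: 93^1≡93, 93^2≡43, 93^4≡194, 93^8≡233, 93^16≡5, 93^32≡25
93^32 ≡ 25 (mod 331)
R · y^e mod p:
Squares mod 331: 214^1≡214, 214^2≡118, 214^4≡22, 214^8≡153, 214^16≡239, 214^32≡189, 214^64≡304, 214^128≡67
133 = 128 + 4 + 1, so 214^133 ≡ 67·22·214 ≡ 324 (mod 331)
91·324 = 29484 ≡ 25 (mod 331)
25 ≡ 25 (mod 331); signature holds.

valid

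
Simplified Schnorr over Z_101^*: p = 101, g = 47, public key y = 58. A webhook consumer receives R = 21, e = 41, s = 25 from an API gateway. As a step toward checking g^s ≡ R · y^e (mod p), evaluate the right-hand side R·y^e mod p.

100

58^2 = 3364 ≡ 31
58^4 ≡ 31^2 = 961 ≡ 52
58^8 ≡ 52^2 = 2704 ≡ 78
58^16 ≡ 78^2 = 6084 ≡ 24
58^32 ≡ 24^2 = 576 ≡ 71
41 = 32 + 8 + 1, so 58^41 ≡ 71·78·58 ≡ 24 (mod 101)
R · y^e ≡ 21·24 = 504 ≡ 100 (mod 101)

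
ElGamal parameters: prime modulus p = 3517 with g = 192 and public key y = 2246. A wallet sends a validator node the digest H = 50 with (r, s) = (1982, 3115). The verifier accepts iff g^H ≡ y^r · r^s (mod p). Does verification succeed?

Left side g^H mod p:
192^2 = 36864 ≡ 1694
192^4 ≡ 1694^2 = 2869636 ≡ 3281
192^8 ≡ 3281^2 = 10764961 ≡ 2941
192^16 ≡ 2941^2 = 8649481 ≡ 1178
192^32 ≡ 1178^2 = 1387684 ≡ 1986
50 = 32 + 16 + 2, so 192^50 ≡ 1986·1178·1694 ≡ 2136 (mod 3517)
Right side y^r · r^s mod p:
2246^2 = 5044516 ≡ 1138
2246^4 ≡ 1138^2 = 1295044 ≡ 788
2246^8 ≡ 788^2 = 620944 ≡ 1952
2246^16 ≡ 1952^2 = 3810304 ≡ 1393
2246^32 ≡ 1393^2 = 1940449 ≡ 2582
2246^64 ≡ 2582^2 = 6666724 ≡ 2009
2246^128 ≡ 2009^2 = 4036081 ≡ 2082
2246^256 ≡ 2082^2 = 4334724 ≡ 1780
2246^512 ≡ 1780^2 = 3168400 ≡ 3100
2246^1024 ≡ 3100^2 = 9610000 ≡ 1556
1982 = 1024 + 512 + 256 + 128 + 32 + 16 + 8 + 4 + 2, so 2246^1982 ≡ 1556·3100·1780·2082·2582·1393·1952·788·1138 ≡ 1766 (mod 3517)
1982^2 = 3928324 ≡ 3352
1982^4 ≡ 3352^2 = 11235904 ≡ 2606
1982^8 ≡ 2606^2 = 6791236 ≡ 3426
1982^16 ≡ 3426^2 = 11737476 ≡ 1247
1982^32 ≡ 1247^2 = 1555009 ≡ 495
1982^64 ≡ 495^2 = 245025 ≡ 2352
1982^128 ≡ 2352^2 = 5531904 ≡ 3180
1982^256 ≡ 3180^2 = 10112400 ≡ 1025
1982^512 ≡ 1025^2 = 1050625 ≡ 2559
1982^1024 ≡ 2559^2 = 6548481 ≡ 3344
1982^2048 ≡ 3344^2 = 11182336 ≡ 1793
3115 = 2048 + 1024 + 32 + 8 + 2 + 1, so 1982^3115 ≡ 1793·3344·495·3426·3352·1982 ≡ 2630 (mod 3517)
1766·2630 = 4644580 ≡ 2140 (mod 3517)
2136 ≠ 2140, so verification fails.

fails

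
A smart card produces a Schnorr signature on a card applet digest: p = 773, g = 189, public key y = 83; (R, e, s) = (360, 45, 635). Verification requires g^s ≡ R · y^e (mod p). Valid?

yes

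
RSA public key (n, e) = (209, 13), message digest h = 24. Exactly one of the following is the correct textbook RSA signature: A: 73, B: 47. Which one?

Candidate A: 73^13 mod 209 = 24
  → matches h = 24
Candidate B: 47^13 mod 209 = 82

A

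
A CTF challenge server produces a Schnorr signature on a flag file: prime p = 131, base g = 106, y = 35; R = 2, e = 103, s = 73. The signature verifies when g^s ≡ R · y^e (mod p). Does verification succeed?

g^s mod p:
Squares mod 131: 106^1≡106, 106^2≡101, 106^4≡114, 106^8≡27, 106^16≡74, 106^32≡105, 106^64≡21
73 = 64 + 8 + 1, so 106^73 ≡ 21·27·106 ≡ 104 (mod 131)
R · y^e mod p:
Squares mod 131: 35^1≡35, 35^2≡46, 35^4≡20, 35^8≡7, 35^16≡49, 35^32≡43, 35^64≡15
103 = 64 + 32 + 4 + 2 + 1, so 35^103 ≡ 15·43·20·46·35 ≡ 129 (mod 131)
2·129 = 258 ≡ 127 (mod 131)
104 ≠ 127; the check fails.

fails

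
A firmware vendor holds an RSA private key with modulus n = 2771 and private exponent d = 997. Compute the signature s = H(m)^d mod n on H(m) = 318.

Squares mod 2771: (H(m))^1≡318, (H(m))^2≡1368, (H(m))^4≡999, (H(m))^8≡441, (H(m))^16≡511, (H(m))^32≡647, (H(m))^64≡188, (H(m))^128≡2092, (H(m))^256≡1055, (H(m))^512≡1854
997 = 512 + 256 + 128 + 64 + 32 + 4 + 1, so (H(m))^997 ≡ 1854·1055·2092·188·647·999·318 ≡ 2417 (mod 2771)

2417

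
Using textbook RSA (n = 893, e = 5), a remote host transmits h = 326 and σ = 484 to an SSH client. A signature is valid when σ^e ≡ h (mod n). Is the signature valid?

σ^2 ≡ 484^2 = 234256 ≡ 290
σ^4 ≡ 290^2 = 84100 ≡ 158
5 = 4 + 1, so σ^5 ≡ 158·484 ≡ 567 (mod 893)
567 ≠ 326, so verification fails.

invalid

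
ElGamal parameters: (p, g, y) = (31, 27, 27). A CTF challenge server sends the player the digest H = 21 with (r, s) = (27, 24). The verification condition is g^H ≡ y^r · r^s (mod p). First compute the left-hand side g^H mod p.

27^2 = 729 ≡ 16
27^4 ≡ 16^2 = 256 ≡ 8
27^8 ≡ 8^2 = 64 ≡ 2
27^16 ≡ 2^2 = 4
21 = 16 + 4 + 1, so 27^21 ≡ 4·8·27 ≡ 27 (mod 31)

27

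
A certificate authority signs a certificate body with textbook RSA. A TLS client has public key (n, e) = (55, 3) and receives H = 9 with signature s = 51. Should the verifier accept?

s^2 ≡ 51^2 = 2601 ≡ 16
3 = 2 + 1, so s^3 ≡ 16·51 ≡ 46 (mod 55)
46 ≠ 9, so verification fails.

reject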